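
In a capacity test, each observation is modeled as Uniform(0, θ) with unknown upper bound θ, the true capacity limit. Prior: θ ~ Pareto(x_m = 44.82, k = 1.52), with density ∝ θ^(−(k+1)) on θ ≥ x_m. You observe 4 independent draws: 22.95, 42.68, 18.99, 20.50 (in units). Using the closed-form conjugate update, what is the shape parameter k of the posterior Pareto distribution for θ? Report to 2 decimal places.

5.52

A Pareto(scale x_m, shape k) prior on the upper bound θ of Uniform(0, θ) is conjugate: posterior is Pareto(max(x_m, max xᵢ), k + n).
Sample maximum = 42.68; prior scale x_m = 44.82 → posterior scale = max = 44.82.
Posterior shape = 1.52 + 4 = 5.52.
Posterior shape k = 5.52.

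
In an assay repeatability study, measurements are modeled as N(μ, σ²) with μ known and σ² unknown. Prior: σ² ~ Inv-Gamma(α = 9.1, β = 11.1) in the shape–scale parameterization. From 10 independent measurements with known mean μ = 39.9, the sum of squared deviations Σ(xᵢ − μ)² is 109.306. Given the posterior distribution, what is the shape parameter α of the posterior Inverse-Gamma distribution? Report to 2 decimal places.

With known mean μ and an Inverse-Gamma(α, β) prior on σ², the Normal likelihood is conjugate: posterior is Inv-Gamma(α + n/2, β + Σ(xᵢ−μ)²/2).
Posterior: Inv-Gamma(9.1 + 10/2, 11.1 + 109.306/2) = Inv-Gamma(14.10, 65.7530).
Posterior α = 14.10.

14.10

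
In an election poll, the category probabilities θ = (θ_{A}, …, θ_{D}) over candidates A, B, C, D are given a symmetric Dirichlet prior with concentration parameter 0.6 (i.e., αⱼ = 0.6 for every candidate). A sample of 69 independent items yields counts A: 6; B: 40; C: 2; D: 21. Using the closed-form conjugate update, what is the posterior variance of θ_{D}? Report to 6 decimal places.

The Dirichlet prior is conjugate to the Multinomial likelihood: each posterior αⱼ = prior αⱼ + observed count nⱼ.
Posterior concentration: (6.6, 40.6, 2.6, 21.6), total = 71.4.
Var[θ_j] = α_j(Σα−α_j)/((Σα)²(Σα+1)) = 21.6·49.8/(71.4²·72.4) = 0.002914.

0.002914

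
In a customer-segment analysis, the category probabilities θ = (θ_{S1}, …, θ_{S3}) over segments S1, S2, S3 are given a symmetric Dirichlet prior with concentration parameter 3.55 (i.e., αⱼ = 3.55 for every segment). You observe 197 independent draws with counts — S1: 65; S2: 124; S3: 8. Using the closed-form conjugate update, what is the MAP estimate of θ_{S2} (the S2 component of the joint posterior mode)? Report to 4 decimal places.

0.6184

The Dirichlet prior is conjugate to the Multinomial likelihood: each posterior αⱼ = prior αⱼ + observed count nⱼ.
Posterior concentration: (68.55, 127.55, 11.55), total = 207.65.
Joint mode component: (α_{S2}−1)/(Σα−K) = 126.55/204.65 = 0.6184.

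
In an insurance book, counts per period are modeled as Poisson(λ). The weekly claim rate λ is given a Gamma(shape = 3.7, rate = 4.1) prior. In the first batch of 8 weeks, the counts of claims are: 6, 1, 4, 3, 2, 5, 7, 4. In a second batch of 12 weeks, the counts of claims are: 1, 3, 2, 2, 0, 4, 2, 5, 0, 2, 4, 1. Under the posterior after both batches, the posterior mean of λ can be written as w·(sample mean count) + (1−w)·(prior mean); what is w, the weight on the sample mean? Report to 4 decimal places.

With a Gamma(shape α, rate β) prior, the Poisson likelihood is conjugate: the posterior is Gamma(α + ΣXᵢ, β + n).
Total number of weeks: n = 8 + 12 = 20.
Posterior mean = (α₀+S)/(β₀+n) = [n/(β₀+n)]·(S/n) + [β₀/(β₀+n)]·(α₀/β₀), so only n and β₀ enter the weight.
Weight on data w = n/(β₀+n) = 20/(4.1+20) = 20/24.1 = 0.8299.

0.8299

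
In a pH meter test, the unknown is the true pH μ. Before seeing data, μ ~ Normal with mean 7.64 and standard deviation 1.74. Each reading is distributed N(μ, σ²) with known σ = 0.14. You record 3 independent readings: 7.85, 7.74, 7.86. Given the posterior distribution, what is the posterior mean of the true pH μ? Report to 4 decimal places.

For Normal data with known variance σ², a Normal(μ₀, σ₀²) prior on μ is conjugate. Posterior precision = 1/σ₀² + n/σ²; posterior mean is the precision-weighted average of μ₀ and x̄.
Σxᵢ = 7.85 + 7.74 + 7.86 = 23.45, so n·x̄ = 23.45.
σ₀² = 1.74² = 3.0276, σ² = 0.14² = 0.0196; σ² + n·σ₀² = 0.0196 + 3·3.0276 = 9.1024.
Posterior mean = (μ₀/σ₀² + n·x̄/σ²)/(1/σ₀² + n/σ²) = (σ²·μ₀ + σ₀²·n·x̄)/(σ² + n·σ₀²) = (0.0196·7.64 + 3.0276·23.45)/9.1024 = 71.146964/9.1024 = 7.8163.

7.8163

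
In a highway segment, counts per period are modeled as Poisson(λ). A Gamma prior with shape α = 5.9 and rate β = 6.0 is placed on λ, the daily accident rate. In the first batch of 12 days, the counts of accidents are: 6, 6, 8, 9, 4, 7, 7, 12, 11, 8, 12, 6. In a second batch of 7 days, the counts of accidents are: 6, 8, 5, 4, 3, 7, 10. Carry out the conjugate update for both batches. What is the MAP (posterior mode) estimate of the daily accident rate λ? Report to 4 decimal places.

5.7560

With a Gamma(shape α, rate β) prior, the Poisson likelihood is conjugate: the posterior is Gamma(α + ΣXᵢ, β + n).
Batch 1: sum of counts S = 96 over n = 12 days.
After batch 1: Gamma(α+S, β+n) = Gamma(5.9+96, 6.0+12) = Gamma(101.9, 18.0).
Batch 2: sum of counts S = 43 over n = 7 days.
After batch 2: Gamma(α+S, β+n) = Gamma(101.9+43, 18.0+7) = Gamma(144.9, 25.0).
Mode of Gamma(α,β) for α≥1 is (α−1)/β = 143.9/25.0 = 5.7560.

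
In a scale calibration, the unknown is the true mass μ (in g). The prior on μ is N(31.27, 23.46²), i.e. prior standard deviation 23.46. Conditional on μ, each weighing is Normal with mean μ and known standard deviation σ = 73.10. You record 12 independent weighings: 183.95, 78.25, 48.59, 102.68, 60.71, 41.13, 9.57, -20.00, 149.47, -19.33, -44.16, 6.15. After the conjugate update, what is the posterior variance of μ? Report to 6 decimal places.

246.146146

For Normal data with known variance σ², a Normal(μ₀, σ₀²) prior on μ is conjugate. Posterior precision = 1/σ₀² + n/σ²; posterior mean is the precision-weighted average of μ₀ and x̄.
σ₀² = 23.46² = 550.3716, σ² = 73.10² = 5343.61; σ² + n·σ₀² = 5343.61 + 12·550.3716 = 11948.0692.
Posterior precision = 1/σ₀² + n/σ² = 1/550.3716 + 12/5343.61 = (σ² + n·σ₀²)/(σ₀²σ²) = 11948.0692/(550.3716·5343.61); posterior variance σₙ² = σ₀²σ²/(σ² + n·σ₀²) = 550.3716·5343.61/11948.0692 = 246.146146.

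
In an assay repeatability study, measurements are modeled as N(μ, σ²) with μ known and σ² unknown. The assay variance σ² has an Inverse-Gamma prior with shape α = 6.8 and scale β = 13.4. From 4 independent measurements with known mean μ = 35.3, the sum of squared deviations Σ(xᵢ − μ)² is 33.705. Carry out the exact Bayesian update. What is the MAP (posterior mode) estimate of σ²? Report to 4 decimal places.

With known mean μ and an Inverse-Gamma(α, β) prior on σ², the Normal likelihood is conjugate: posterior is Inv-Gamma(α + n/2, β + Σ(xᵢ−μ)²/2).
Posterior: Inv-Gamma(6.8 + 4/2, 13.4 + 33.705/2) = Inv-Gamma(8.80, 30.2525).
Mode = β/(α+1) = 30.2525/9.80 = 3.0870.

3.0870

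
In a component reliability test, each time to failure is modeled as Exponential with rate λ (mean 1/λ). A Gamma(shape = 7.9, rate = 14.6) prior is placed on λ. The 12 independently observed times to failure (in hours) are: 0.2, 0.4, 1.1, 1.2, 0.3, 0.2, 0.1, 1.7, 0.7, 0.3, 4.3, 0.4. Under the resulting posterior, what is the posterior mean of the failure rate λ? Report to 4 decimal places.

With a Gamma(shape α, rate β) prior on the exponential rate λ, the posterior after n observations with total T = Σxᵢ is Gamma(α+n, β+T).
Sum of observations T = 10.9 hours; n = 12.
Posterior: Gamma(7.9+12, 14.6+10.9) = Gamma(19.9, 25.5).
Posterior mean of λ = α/β = 19.9/25.5 = 0.7804.

0.7804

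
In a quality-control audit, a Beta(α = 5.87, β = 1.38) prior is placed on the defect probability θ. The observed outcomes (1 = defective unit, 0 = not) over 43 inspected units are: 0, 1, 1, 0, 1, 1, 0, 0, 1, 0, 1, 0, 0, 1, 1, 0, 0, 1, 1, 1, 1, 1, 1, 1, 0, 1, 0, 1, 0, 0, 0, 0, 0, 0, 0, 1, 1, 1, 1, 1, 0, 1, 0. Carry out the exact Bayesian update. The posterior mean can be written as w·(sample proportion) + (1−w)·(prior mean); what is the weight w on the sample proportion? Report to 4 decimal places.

0.8557

The Beta prior is conjugate to a Binomial/Bernoulli likelihood; the update adds successes to α and failures to β.
Posterior mean = (α₀+k)/(α₀+β₀+n) = [n/(α₀+β₀+n)]·(k/n) + [(α₀+β₀)/(α₀+β₀+n)]·α₀/(α₀+β₀), so only n and the prior enter the weight.
The weight on the data is w = n/(α₀+β₀+n) = 43/(5.87+1.38+43) = 43/50.25 = 0.8557.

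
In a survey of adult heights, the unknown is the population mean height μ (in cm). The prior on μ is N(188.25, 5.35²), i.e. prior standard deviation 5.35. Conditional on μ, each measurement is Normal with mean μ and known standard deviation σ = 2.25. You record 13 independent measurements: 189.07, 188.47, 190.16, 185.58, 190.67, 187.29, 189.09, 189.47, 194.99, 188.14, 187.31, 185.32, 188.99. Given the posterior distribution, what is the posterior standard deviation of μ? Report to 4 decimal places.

0.6198

For Normal data with known variance σ², a Normal(μ₀, σ₀²) prior on μ is conjugate. Posterior precision = 1/σ₀² + n/σ²; posterior mean is the precision-weighted average of μ₀ and x̄.
σ₀² = 5.35² = 28.6225, σ² = 2.25² = 5.0625; σ² + n·σ₀² = 5.0625 + 13·28.6225 = 377.155.
Posterior precision = 1/σ₀² + n/σ² = 1/28.6225 + 13/5.0625 = (σ² + n·σ₀²)/(σ₀²σ²) = 377.155/(28.6225·5.0625); posterior variance σₙ² = σ₀²σ²/(σ² + n·σ₀²) = 28.6225·5.0625/377.155 = 0.384196.
Posterior SD = √σₙ² = √(28.6225·5.0625/377.155) = 0.6198.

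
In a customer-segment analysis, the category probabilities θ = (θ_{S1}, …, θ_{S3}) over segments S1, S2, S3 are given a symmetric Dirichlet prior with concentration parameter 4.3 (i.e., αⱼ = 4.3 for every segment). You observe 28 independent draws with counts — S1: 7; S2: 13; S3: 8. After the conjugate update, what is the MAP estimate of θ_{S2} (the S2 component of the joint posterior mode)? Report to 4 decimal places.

0.4301

The Dirichlet prior is conjugate to the Multinomial likelihood: each posterior αⱼ = prior αⱼ + observed count nⱼ.
Posterior concentration: (11.3, 17.3, 12.3), total = 40.9.
Joint mode component: (α_{S2}−1)/(Σα−K) = 16.3/37.9 = 0.4301.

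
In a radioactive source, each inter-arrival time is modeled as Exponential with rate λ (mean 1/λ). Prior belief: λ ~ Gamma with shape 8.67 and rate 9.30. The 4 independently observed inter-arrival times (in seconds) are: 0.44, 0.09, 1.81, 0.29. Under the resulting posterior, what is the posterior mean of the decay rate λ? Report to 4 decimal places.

With a Gamma(shape α, rate β) prior on the exponential rate λ, the posterior after n observations with total T = Σxᵢ is Gamma(α+n, β+T).
Sum of observations T = 2.63 seconds; n = 4.
Posterior: Gamma(8.67+4, 9.30+2.63) = Gamma(12.67, 11.93).
Posterior mean of λ = α/β = 12.67/11.93 = 1.0620.

1.0620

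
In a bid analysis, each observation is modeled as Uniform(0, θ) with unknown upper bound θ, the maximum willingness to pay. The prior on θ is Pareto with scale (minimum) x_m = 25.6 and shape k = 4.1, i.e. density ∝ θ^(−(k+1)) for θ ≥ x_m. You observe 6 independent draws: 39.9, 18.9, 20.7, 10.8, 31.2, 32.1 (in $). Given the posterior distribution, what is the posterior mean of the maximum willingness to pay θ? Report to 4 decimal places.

A Pareto(scale x_m, shape k) prior on the upper bound θ of Uniform(0, θ) is conjugate: posterior is Pareto(max(x_m, max xᵢ), k + n).
Sample maximum = 39.9; prior scale x_m = 25.6 → posterior scale = max = 39.9.
Posterior shape = 4.1 + 6 = 10.1.
E[θ|data] = k·x_m/(k−1) = 10.1·39.9/9.1 = 44.2846.

44.2846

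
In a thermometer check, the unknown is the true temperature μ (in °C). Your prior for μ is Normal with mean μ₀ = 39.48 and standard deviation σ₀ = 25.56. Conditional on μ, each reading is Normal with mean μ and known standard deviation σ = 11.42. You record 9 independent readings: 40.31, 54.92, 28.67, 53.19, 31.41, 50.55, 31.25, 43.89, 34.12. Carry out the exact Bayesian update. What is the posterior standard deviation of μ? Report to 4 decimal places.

For Normal data with known variance σ², a Normal(μ₀, σ₀²) prior on μ is conjugate. Posterior precision = 1/σ₀² + n/σ²; posterior mean is the precision-weighted average of μ₀ and x̄.
σ₀² = 25.56² = 653.3136, σ² = 11.42² = 130.4164; σ² + n·σ₀² = 130.4164 + 9·653.3136 = 6010.2388.
Posterior precision = 1/σ₀² + n/σ² = 1/653.3136 + 9/130.4164 = (σ² + n·σ₀²)/(σ₀²σ²) = 6010.2388/(653.3136·130.4164); posterior variance σₙ² = σ₀²σ²/(σ² + n·σ₀²) = 653.3136·130.4164/6010.2388 = 14.176277.
Posterior SD = √σₙ² = √(653.3136·130.4164/6010.2388) = 3.7651.

3.7651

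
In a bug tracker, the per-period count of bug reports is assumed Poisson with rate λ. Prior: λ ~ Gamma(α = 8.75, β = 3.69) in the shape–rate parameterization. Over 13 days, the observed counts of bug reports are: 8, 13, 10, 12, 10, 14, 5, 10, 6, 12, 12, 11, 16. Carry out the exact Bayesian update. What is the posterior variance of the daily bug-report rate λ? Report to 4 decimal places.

With a Gamma(shape α, rate β) prior, the Poisson likelihood is conjugate: the posterior is Gamma(α + ΣXᵢ, β + n).
Sum of counts S = 139 over n = 13 days.
Posterior: Gamma(α+S, β+n) = Gamma(8.75+139, 3.69+13) = Gamma(147.75, 16.69).
Var = α/β² = 147.75/16.69² = 0.5304.

0.5304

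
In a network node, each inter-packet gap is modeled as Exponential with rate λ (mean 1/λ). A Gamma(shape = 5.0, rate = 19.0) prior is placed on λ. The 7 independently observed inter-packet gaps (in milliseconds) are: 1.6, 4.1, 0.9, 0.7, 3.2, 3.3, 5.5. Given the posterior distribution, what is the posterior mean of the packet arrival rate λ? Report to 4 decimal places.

0.3133

With a Gamma(shape α, rate β) prior on the exponential rate λ, the posterior after n observations with total T = Σxᵢ is Gamma(α+n, β+T).
Sum of observations T = 19.3 milliseconds; n = 7.
Posterior: Gamma(5.0+7, 19.0+19.3) = Gamma(12.0, 38.3).
Posterior mean of λ = α/β = 12.0/38.3 = 0.3133.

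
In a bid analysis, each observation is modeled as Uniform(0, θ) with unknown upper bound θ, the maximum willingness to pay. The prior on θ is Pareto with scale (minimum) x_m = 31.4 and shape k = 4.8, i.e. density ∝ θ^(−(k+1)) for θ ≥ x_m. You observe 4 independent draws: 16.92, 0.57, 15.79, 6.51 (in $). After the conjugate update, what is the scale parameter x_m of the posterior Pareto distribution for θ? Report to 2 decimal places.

31.40

A Pareto(scale x_m, shape k) prior on the upper bound θ of Uniform(0, θ) is conjugate: posterior is Pareto(max(x_m, max xᵢ), k + n).
Sample maximum = 16.92; prior scale x_m = 31.4 → posterior scale = max = 31.40.
Posterior shape = 4.8 + 4 = 8.8.
Posterior scale x_m = 31.40.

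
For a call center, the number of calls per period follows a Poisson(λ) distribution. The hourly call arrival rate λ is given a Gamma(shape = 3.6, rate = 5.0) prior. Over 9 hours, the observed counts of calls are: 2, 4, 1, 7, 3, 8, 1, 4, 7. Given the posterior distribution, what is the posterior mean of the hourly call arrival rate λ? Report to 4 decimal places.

2.9000

With a Gamma(shape α, rate β) prior, the Poisson likelihood is conjugate: the posterior is Gamma(α + ΣXᵢ, β + n).
Sum of counts S = 37 over n = 9 hours.
Posterior: Gamma(α+S, β+n) = Gamma(3.6+37, 5.0+9) = Gamma(40.6, 14.0).
Posterior mean = α/β = 40.6/14.0 = 2.9000.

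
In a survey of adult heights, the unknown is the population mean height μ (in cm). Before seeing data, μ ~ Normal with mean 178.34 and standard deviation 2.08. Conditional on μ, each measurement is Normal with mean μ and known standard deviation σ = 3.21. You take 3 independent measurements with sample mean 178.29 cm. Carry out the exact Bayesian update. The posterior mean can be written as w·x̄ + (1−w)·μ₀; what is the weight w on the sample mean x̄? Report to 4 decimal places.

0.5574

For Normal data with known variance σ², a Normal(μ₀, σ₀²) prior on μ is conjugate. Posterior precision = 1/σ₀² + n/σ²; posterior mean is the precision-weighted average of μ₀ and x̄.
σ₀² = 2.08² = 4.3264, σ² = 3.21² = 10.3041. Prior precision 1/σ₀² = 1/4.3264; data precision n/σ² = 3/10.3041.
w = (n/σ²)/(1/σ₀² + n/σ²) = n·σ₀²/(σ² + n·σ₀²) = 3·4.3264/(10.3041 + 3·4.3264) = 12.9792/23.2833 = 0.5574.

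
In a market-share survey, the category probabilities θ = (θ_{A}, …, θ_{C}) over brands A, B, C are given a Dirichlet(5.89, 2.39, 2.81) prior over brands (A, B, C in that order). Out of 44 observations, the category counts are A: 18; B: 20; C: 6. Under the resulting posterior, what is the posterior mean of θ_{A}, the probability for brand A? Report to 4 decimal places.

The Dirichlet prior is conjugate to the Multinomial likelihood: each posterior αⱼ = prior αⱼ + observed count nⱼ.
Posterior concentration: (23.89, 22.39, 8.81), total = 55.09.
E[θ_{A}|data] = α_{A}/Σα = 23.89/55.09 = 0.4337.

0.4337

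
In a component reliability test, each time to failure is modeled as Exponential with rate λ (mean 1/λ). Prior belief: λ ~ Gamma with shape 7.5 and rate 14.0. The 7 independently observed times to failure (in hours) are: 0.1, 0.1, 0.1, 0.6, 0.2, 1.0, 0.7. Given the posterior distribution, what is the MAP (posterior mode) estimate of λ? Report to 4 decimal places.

0.8036

With a Gamma(shape α, rate β) prior on the exponential rate λ, the posterior after n observations with total T = Σxᵢ is Gamma(α+n, β+T).
Sum of observations T = 2.8 hours; n = 7.
Posterior: Gamma(7.5+7, 14.0+2.8) = Gamma(14.5, 16.8).
Mode = (α−1)/β = 0.8036.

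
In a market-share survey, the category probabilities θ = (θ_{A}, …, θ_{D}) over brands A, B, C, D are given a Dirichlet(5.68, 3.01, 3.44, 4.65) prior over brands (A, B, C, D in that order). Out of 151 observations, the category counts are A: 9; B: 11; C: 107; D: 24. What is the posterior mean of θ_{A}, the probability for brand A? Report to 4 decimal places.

0.0875

The Dirichlet prior is conjugate to the Multinomial likelihood: each posterior αⱼ = prior αⱼ + observed count nⱼ.
Posterior concentration: (14.68, 14.01, 110.44, 28.65), total = 167.78.
E[θ_{A}|data] = α_{A}/Σα = 14.68/167.78 = 0.0875.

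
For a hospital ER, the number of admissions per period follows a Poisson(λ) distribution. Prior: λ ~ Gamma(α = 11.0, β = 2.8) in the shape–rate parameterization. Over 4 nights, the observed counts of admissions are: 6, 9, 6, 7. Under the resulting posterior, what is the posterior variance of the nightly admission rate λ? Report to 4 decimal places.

0.8434

With a Gamma(shape α, rate β) prior, the Poisson likelihood is conjugate: the posterior is Gamma(α + ΣXᵢ, β + n).
Sum of counts S = 28 over n = 4 nights.
Posterior: Gamma(α+S, β+n) = Gamma(11.0+28, 2.8+4) = Gamma(39.0, 6.8).
Var = α/β² = 39.0/6.8² = 0.8434.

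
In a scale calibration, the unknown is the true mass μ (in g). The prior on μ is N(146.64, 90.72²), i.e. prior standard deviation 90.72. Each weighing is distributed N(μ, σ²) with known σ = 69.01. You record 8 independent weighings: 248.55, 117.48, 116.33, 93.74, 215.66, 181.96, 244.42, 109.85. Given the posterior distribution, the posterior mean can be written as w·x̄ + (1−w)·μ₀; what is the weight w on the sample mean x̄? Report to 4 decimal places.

For Normal data with known variance σ², a Normal(μ₀, σ₀²) prior on μ is conjugate. Posterior precision = 1/σ₀² + n/σ²; posterior mean is the precision-weighted average of μ₀ and x̄.
σ₀² = 90.72² = 8230.1184, σ² = 69.01² = 4762.3801. Prior precision 1/σ₀² = 1/8230.1184; data precision n/σ² = 8/4762.3801.
w = (n/σ²)/(1/σ₀² + n/σ²) = n·σ₀²/(σ² + n·σ₀²) = 8·8230.1184/(4762.3801 + 8·8230.1184) = 65840.9472/70603.3273 = 0.9325.

0.9325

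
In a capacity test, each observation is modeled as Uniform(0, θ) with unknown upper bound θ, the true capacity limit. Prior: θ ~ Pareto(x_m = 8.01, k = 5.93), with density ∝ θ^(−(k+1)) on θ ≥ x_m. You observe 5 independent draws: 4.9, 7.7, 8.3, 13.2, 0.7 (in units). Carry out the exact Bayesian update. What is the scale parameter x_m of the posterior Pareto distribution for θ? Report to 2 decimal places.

A Pareto(scale x_m, shape k) prior on the upper bound θ of Uniform(0, θ) is conjugate: posterior is Pareto(max(x_m, max xᵢ), k + n).
Sample maximum = 13.2; prior scale x_m = 8.01 → posterior scale = max = 13.20.
Posterior shape = 5.93 + 5 = 10.93.
Posterior scale x_m = 13.20.

13.20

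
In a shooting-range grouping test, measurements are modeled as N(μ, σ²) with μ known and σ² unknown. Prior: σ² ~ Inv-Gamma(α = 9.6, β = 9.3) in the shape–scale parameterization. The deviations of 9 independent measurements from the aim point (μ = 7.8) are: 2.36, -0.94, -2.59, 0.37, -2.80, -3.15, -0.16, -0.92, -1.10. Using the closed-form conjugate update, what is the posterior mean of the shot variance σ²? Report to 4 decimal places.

1.9749

With known mean μ and an Inverse-Gamma(α, β) prior on σ², the Normal likelihood is conjugate: posterior is Inv-Gamma(α + n/2, β + Σ(xᵢ−μ)²/2).
Σ(xᵢ−μ)² = (2.36)² + (-0.94)² + (-2.59)² + (0.37)² + (-2.80)² + (-3.15)² + (-0.16)² + (-0.92)² + (-1.10)² = 33.1427.
Posterior: Inv-Gamma(9.6 + 9/2, 9.3 + 33.1427/2) = Inv-Gamma(14.10, 25.87135).
E[σ²|data] = β/(α−1) = 25.87135/13.10 = 1.9749.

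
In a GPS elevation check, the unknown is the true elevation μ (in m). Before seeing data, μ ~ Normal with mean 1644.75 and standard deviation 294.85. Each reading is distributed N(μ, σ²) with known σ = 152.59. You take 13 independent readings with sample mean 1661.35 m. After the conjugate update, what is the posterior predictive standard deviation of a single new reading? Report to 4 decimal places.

158.2359

For Normal data with known variance σ², a Normal(μ₀, σ₀²) prior on μ is conjugate. Posterior precision = 1/σ₀² + n/σ²; posterior mean is the precision-weighted average of μ₀ and x̄.
σ₀² = 294.85² = 86936.5225, σ² = 152.59² = 23283.7081; σ² + n·σ₀² = 23283.7081 + 13·86936.5225 = 1153458.5006.
Posterior precision = 1/σ₀² + n/σ² = 1/86936.5225 + 13/23283.7081 = (σ² + n·σ₀²)/(σ₀²σ²) = 1153458.5006/(86936.5225·23283.7081); posterior variance σₙ² = σ₀²σ²/(σ² + n·σ₀²) = 86936.5225·23283.7081/1153458.5006 = 1754.900252.
Predictive variance for one new observation = σₙ² + σ² = 86936.5225·23283.7081/1153458.5006 + 23283.7081 = σ²·(σ₀² + 1153458.5006)/1153458.5006 = 23283.7081·1240395.0231/1153458.5006 = 25038.608352; SD = √(23283.7081·1240395.0231/1153458.5006) = 158.2359.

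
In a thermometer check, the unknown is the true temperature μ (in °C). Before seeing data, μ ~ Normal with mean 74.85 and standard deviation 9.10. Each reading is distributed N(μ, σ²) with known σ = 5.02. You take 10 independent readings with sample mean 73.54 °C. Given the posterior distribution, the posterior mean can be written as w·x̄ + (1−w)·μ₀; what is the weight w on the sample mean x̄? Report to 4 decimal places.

For Normal data with known variance σ², a Normal(μ₀, σ₀²) prior on μ is conjugate. Posterior precision = 1/σ₀² + n/σ²; posterior mean is the precision-weighted average of μ₀ and x̄.
σ₀² = 9.10² = 82.81, σ² = 5.02² = 25.2004. Prior precision 1/σ₀² = 1/82.81; data precision n/σ² = 10/25.2004.
w = (n/σ²)/(1/σ₀² + n/σ²) = n·σ₀²/(σ² + n·σ₀²) = 10·82.81/(25.2004 + 10·82.81) = 828.1/853.3004 = 0.9705.

0.9705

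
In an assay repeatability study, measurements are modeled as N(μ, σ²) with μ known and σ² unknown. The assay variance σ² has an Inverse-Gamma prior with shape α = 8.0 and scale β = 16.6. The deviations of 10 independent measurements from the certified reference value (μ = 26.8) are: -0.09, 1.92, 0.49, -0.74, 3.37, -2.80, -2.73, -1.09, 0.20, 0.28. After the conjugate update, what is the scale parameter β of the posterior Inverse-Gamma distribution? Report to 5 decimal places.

32.81925

With known mean μ and an Inverse-Gamma(α, β) prior on σ², the Normal likelihood is conjugate: posterior is Inv-Gamma(α + n/2, β + Σ(xᵢ−μ)²/2).
Σ(xᵢ−μ)² = (-0.09)² + (1.92)² + (0.49)² + (-0.74)² + (3.37)² + (-2.80)² + (-2.73)² + (-1.09)² + (0.20)² + (0.28)² = 32.4385.
Posterior: Inv-Gamma(8.0 + 10/2, 16.6 + 32.4385/2) = Inv-Gamma(13.00, 32.81925).
Posterior β = 32.81925.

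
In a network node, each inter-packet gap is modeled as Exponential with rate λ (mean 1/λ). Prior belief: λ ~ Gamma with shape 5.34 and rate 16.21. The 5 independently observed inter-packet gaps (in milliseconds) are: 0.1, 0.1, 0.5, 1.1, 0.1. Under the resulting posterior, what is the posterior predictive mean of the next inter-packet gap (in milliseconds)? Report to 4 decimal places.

With a Gamma(shape α, rate β) prior on the exponential rate λ, the posterior after n observations with total T = Σxᵢ is Gamma(α+n, β+T).
Sum of observations T = 1.9 milliseconds; n = 5.
Posterior: Gamma(5.34+5, 16.21+1.9) = Gamma(10.34, 18.11).
The predictive distribution for the next observation is Lomax; its mean is β/(α−1) = 18.11/9.34 = 1.9390.

1.9390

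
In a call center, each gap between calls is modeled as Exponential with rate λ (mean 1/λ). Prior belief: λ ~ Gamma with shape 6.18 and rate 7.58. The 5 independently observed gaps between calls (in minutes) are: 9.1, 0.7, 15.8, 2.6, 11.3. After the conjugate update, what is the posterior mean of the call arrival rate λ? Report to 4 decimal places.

0.2375

With a Gamma(shape α, rate β) prior on the exponential rate λ, the posterior after n observations with total T = Σxᵢ is Gamma(α+n, β+T).
Sum of observations T = 39.5 minutes; n = 5.
Posterior: Gamma(6.18+5, 7.58+39.5) = Gamma(11.18, 47.08).
Posterior mean of λ = α/β = 11.18/47.08 = 0.2375.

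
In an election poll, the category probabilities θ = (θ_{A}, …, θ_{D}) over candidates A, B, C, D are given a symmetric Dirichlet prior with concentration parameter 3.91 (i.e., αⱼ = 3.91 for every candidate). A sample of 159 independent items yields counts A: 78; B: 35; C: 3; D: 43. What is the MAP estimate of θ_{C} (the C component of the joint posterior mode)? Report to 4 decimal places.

The Dirichlet prior is conjugate to the Multinomial likelihood: each posterior αⱼ = prior αⱼ + observed count nⱼ.
Posterior concentration: (81.91, 38.91, 6.91, 46.91), total = 174.64.
Joint mode component: (α_{C}−1)/(Σα−K) = 5.91/170.64 = 0.0346.

0.0346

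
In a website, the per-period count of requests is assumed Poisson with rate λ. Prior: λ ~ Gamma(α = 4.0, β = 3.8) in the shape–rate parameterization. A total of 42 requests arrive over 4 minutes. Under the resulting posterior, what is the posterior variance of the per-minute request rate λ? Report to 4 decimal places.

0.7561

With a Gamma(shape α, rate β) prior, the Poisson likelihood is conjugate: the posterior is Gamma(α + ΣXᵢ, β + n).
Posterior: Gamma(α+S, β+n) = Gamma(4.0+42, 3.8+4) = Gamma(46.0, 7.8).
Var = α/β² = 46.0/7.8² = 0.7561.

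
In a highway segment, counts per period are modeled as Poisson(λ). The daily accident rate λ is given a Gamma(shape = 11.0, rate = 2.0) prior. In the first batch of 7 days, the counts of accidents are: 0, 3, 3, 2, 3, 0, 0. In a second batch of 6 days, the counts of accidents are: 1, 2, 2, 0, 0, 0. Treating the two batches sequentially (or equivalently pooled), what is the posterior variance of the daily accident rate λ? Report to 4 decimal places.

With a Gamma(shape α, rate β) prior, the Poisson likelihood is conjugate: the posterior is Gamma(α + ΣXᵢ, β + n).
Batch 1: sum of counts S = 11 over n = 7 days.
After batch 1: Gamma(α+S, β+n) = Gamma(11.0+11, 2.0+7) = Gamma(22.0, 9.0).
Batch 2: sum of counts S = 5 over n = 6 days.
After batch 2: Gamma(α+S, β+n) = Gamma(22.0+5, 9.0+6) = Gamma(27.0, 15.0).
Var = α/β² = 27.0/15.0² = 0.1200.

0.1200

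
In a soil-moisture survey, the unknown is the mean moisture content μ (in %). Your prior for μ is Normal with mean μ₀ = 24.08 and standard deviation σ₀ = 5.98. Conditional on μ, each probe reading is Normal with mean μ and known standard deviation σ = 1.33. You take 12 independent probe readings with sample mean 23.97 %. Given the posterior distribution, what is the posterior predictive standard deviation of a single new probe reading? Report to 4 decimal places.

1.3841

For Normal data with known variance σ², a Normal(μ₀, σ₀²) prior on μ is conjugate. Posterior precision = 1/σ₀² + n/σ²; posterior mean is the precision-weighted average of μ₀ and x̄.
σ₀² = 5.98² = 35.7604, σ² = 1.33² = 1.7689; σ² + n·σ₀² = 1.7689 + 12·35.7604 = 430.8937.
Posterior precision = 1/σ₀² + n/σ² = 1/35.7604 + 12/1.7689 = (σ² + n·σ₀²)/(σ₀²σ²) = 430.8937/(35.7604·1.7689); posterior variance σₙ² = σ₀²σ²/(σ² + n·σ₀²) = 35.7604·1.7689/430.8937 = 0.146803.
Predictive variance for one new observation = σₙ² + σ² = 35.7604·1.7689/430.8937 + 1.7689 = σ²·(σ₀² + 430.8937)/430.8937 = 1.7689·466.6541/430.8937 = 1.915703; SD = √(1.7689·466.6541/430.8937) = 1.3841.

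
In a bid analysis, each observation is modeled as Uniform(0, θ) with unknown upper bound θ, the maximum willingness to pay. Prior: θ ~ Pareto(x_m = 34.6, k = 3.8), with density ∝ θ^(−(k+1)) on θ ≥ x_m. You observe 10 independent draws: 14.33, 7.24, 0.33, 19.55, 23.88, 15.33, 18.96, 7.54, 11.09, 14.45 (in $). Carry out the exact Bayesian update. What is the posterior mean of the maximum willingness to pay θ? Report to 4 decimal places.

A Pareto(scale x_m, shape k) prior on the upper bound θ of Uniform(0, θ) is conjugate: posterior is Pareto(max(x_m, max xᵢ), k + n).
Sample maximum = 23.88; prior scale x_m = 34.6 → posterior scale = max = 34.60.
Posterior shape = 3.8 + 10 = 13.8.
E[θ|data] = k·x_m/(k−1) = 13.8·34.60/12.8 = 37.3031.

37.3031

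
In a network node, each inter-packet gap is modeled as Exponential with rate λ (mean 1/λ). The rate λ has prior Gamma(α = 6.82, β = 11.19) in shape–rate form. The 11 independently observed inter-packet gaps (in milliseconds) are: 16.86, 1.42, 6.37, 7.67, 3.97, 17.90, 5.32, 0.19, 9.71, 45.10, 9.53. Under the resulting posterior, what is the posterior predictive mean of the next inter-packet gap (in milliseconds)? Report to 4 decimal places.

8.0398

With a Gamma(shape α, rate β) prior on the exponential rate λ, the posterior after n observations with total T = Σxᵢ is Gamma(α+n, β+T).
Sum of observations T = 124.04 milliseconds; n = 11.
Posterior: Gamma(6.82+11, 11.19+124.04) = Gamma(17.82, 135.23).
The predictive distribution for the next observation is Lomax; its mean is β/(α−1) = 135.23/16.82 = 8.0398.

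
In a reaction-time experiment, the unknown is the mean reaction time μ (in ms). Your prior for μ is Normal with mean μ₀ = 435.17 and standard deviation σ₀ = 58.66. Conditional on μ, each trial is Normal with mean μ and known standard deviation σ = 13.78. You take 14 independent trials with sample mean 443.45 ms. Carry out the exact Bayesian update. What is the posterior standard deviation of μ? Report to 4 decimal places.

For Normal data with known variance σ², a Normal(μ₀, σ₀²) prior on μ is conjugate. Posterior precision = 1/σ₀² + n/σ²; posterior mean is the precision-weighted average of μ₀ and x̄.
σ₀² = 58.66² = 3440.9956, σ² = 13.78² = 189.8884; σ² + n·σ₀² = 189.8884 + 14·3440.9956 = 48363.8268.
Posterior precision = 1/σ₀² + n/σ² = 1/3440.9956 + 14/189.8884 = (σ² + n·σ₀²)/(σ₀²σ²) = 48363.8268/(3440.9956·189.8884); posterior variance σₙ² = σ₀²σ²/(σ² + n·σ₀²) = 3440.9956·189.8884/48363.8268 = 13.510204.
Posterior SD = √σₙ² = √(3440.9956·189.8884/48363.8268) = 3.6756.

3.6756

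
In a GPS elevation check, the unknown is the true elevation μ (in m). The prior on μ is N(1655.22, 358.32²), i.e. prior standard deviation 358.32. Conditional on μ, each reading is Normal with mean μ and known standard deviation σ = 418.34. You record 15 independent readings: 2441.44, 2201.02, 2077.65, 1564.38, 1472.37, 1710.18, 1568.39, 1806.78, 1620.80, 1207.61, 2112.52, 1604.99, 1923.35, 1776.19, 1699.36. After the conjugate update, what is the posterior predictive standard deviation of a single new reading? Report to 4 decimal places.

430.9335

For Normal data with known variance σ², a Normal(μ₀, σ₀²) prior on μ is conjugate. Posterior precision = 1/σ₀² + n/σ²; posterior mean is the precision-weighted average of μ₀ and x̄.
σ₀² = 358.32² = 128393.2224, σ² = 418.34² = 175008.3556; σ² + n·σ₀² = 175008.3556 + 15·128393.2224 = 2100906.6916.
Posterior precision = 1/σ₀² + n/σ² = 1/128393.2224 + 15/175008.3556 = (σ² + n·σ₀²)/(σ₀²σ²) = 2100906.6916/(128393.2224·175008.3556); posterior variance σₙ² = σ₀²σ²/(σ² + n·σ₀²) = 128393.2224·175008.3556/2100906.6916 = 10695.328266.
Predictive variance for one new observation = σₙ² + σ² = 128393.2224·175008.3556/2100906.6916 + 175008.3556 = σ²·(σ₀² + 2100906.6916)/2100906.6916 = 175008.3556·2229299.914/2100906.6916 = 185703.683866; SD = √(175008.3556·2229299.914/2100906.6916) = 430.9335.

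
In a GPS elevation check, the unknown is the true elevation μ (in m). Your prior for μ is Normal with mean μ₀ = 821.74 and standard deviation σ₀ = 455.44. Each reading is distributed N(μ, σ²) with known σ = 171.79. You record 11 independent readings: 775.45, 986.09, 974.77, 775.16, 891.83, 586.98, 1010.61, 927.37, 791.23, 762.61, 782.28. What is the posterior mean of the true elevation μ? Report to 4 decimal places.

For Normal data with known variance σ², a Normal(μ₀, σ₀²) prior on μ is conjugate. Posterior precision = 1/σ₀² + n/σ²; posterior mean is the precision-weighted average of μ₀ and x̄.
Σxᵢ = 775.45 + 986.09 + 974.77 + 775.16 + 891.83 + 586.98 + 1010.61 + 927.37 + 791.23 + 762.61 + 782.28 = 9264.38, so n·x̄ = 9264.38.
σ₀² = 455.44² = 207425.5936, σ² = 171.79² = 29511.8041; σ² + n·σ₀² = 29511.8041 + 11·207425.5936 = 2311193.3337.
Posterior mean = (μ₀/σ₀² + n·x̄/σ²)/(1/σ₀² + n/σ²) = (σ²·μ₀ + σ₀²·n·x̄)/(σ² + n·σ₀²) = (29511.8041·821.74 + 207425.5936·9264.38)/2311193.3337 = 1945920550.737102/2311193.3337 = 841.9549.

841.9549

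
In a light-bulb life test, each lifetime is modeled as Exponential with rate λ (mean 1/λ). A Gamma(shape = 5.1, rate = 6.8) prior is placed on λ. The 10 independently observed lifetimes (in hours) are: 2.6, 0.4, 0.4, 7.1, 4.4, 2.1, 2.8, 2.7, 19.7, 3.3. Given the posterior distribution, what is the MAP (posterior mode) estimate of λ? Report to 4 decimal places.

With a Gamma(shape α, rate β) prior on the exponential rate λ, the posterior after n observations with total T = Σxᵢ is Gamma(α+n, β+T).
Sum of observations T = 45.5 hours; n = 10.
Posterior: Gamma(5.1+10, 6.8+45.5) = Gamma(15.1, 52.3).
Mode = (α−1)/β = 0.2696.

0.2696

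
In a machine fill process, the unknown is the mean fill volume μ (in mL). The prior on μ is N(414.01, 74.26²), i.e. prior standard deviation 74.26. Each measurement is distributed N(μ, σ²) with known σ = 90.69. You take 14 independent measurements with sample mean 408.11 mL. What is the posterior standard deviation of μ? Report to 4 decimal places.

For Normal data with known variance σ², a Normal(μ₀, σ₀²) prior on μ is conjugate. Posterior precision = 1/σ₀² + n/σ²; posterior mean is the precision-weighted average of μ₀ and x̄.
σ₀² = 74.26² = 5514.5476, σ² = 90.69² = 8224.6761; σ² + n·σ₀² = 8224.6761 + 14·5514.5476 = 85428.3425.
Posterior precision = 1/σ₀² + n/σ² = 1/5514.5476 + 14/8224.6761 = (σ² + n·σ₀²)/(σ₀²σ²) = 85428.3425/(5514.5476·8224.6761); posterior variance σₙ² = σ₀²σ²/(σ² + n·σ₀²) = 5514.5476·8224.6761/85428.3425 = 530.917100.
Posterior SD = √σₙ² = √(5514.5476·8224.6761/85428.3425) = 23.0416.

23.0416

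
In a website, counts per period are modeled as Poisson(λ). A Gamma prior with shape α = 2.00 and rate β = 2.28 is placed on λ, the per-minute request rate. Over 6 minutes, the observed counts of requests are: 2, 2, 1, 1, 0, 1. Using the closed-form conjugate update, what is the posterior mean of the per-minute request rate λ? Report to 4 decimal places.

With a Gamma(shape α, rate β) prior, the Poisson likelihood is conjugate: the posterior is Gamma(α + ΣXᵢ, β + n).
Sum of counts S = 7 over n = 6 minutes.
Posterior: Gamma(α+S, β+n) = Gamma(2.00+7, 2.28+6) = Gamma(9.00, 8.28).
Posterior mean = α/β = 9.00/8.28 = 1.0870.

1.0870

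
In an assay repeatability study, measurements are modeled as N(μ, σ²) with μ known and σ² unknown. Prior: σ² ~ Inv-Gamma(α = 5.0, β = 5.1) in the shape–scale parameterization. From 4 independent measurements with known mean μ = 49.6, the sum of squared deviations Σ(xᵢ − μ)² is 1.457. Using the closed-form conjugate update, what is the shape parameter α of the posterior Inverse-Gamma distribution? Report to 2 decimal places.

7.00

With known mean μ and an Inverse-Gamma(α, β) prior on σ², the Normal likelihood is conjugate: posterior is Inv-Gamma(α + n/2, β + Σ(xᵢ−μ)²/2).
Posterior: Inv-Gamma(5.0 + 4/2, 5.1 + 1.457/2) = Inv-Gamma(7.00, 5.8285).
Posterior α = 7.00.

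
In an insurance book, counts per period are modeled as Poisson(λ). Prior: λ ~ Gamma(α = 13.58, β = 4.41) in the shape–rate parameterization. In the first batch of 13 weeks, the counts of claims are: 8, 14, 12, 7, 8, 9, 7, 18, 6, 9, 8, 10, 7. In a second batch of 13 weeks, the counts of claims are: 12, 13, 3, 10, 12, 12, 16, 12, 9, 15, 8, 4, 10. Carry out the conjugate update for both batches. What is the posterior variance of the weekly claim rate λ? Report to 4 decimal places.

0.2948

With a Gamma(shape α, rate β) prior, the Poisson likelihood is conjugate: the posterior is Gamma(α + ΣXᵢ, β + n).
Batch 1: sum of counts S = 123 over n = 13 weeks.
After batch 1: Gamma(α+S, β+n) = Gamma(13.58+123, 4.41+13) = Gamma(136.58, 17.41).
Batch 2: sum of counts S = 136 over n = 13 weeks.
After batch 2: Gamma(α+S, β+n) = Gamma(136.58+136, 17.41+13) = Gamma(272.58, 30.41).
Var = α/β² = 272.58/30.41² = 0.2948.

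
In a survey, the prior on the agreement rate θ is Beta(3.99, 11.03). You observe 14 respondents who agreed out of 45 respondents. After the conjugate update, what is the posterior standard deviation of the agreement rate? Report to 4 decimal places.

0.0586

The Beta prior is conjugate to a Binomial/Bernoulli likelihood; the update adds successes to α and failures to β.
Posterior: Beta(α+k, β+n−k) = Beta(3.99+14, 11.03+31) = Beta(17.99, 42.03).
Var = αβ/((α+β)²(α+β+1)) = 17.99·42.03/(60.02²·61.02) = 0.00343975; SD = √0.00343975 = 0.0586.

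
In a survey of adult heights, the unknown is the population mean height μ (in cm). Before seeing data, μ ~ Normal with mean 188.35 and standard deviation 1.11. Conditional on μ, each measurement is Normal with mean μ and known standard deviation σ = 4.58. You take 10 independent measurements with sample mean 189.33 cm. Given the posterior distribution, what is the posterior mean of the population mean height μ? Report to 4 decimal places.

For Normal data with known variance σ², a Normal(μ₀, σ₀²) prior on μ is conjugate. Posterior precision = 1/σ₀² + n/σ²; posterior mean is the precision-weighted average of μ₀ and x̄.
n·x̄ = 10·189.33 = 1893.3.
σ₀² = 1.11² = 1.2321, σ² = 4.58² = 20.9764; σ² + n·σ₀² = 20.9764 + 10·1.2321 = 33.2974.
Posterior mean = (μ₀/σ₀² + n·x̄/σ²)/(1/σ₀² + n/σ²) = (σ²·μ₀ + σ₀²·n·x̄)/(σ² + n·σ₀²) = (20.9764·188.35 + 1.2321·1893.3)/33.2974 = 6283.63987/33.2974 = 188.7126.

188.7126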